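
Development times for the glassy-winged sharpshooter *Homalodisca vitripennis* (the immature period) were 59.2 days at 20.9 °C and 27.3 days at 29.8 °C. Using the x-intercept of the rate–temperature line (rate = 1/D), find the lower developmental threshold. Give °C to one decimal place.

Under the model K = D·(T − T_b), so D₁·(T₁ − T_b) = D₂·(T₂ − T_b).
59.2·(20.9 − T_b) = 27.3·(29.8 − T_b)
T_b = (59.2·20.9 − 27.3·29.8) / (59.2 − 27.3) = 423.74 / 31.9 = 13.283 °C ≈ 13.3 °C.

13.3 °C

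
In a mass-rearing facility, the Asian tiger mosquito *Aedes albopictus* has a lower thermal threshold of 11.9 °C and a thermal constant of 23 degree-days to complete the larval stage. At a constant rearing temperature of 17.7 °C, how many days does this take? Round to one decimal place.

4.0 days

Daily accumulation = 17.7 − 11.9 = 5.8 DD/day.
Duration = 23 / 5.8 = 3.966 ≈ 4.0 days.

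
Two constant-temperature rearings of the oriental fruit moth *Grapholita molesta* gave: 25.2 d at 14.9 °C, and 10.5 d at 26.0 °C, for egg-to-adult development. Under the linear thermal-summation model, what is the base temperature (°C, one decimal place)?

7.0 °C

Linear rate model ⇒ the product D·(T − T_b) is constant across temperatures.
25.2·(14.9 − T_b) = 10.5·(26.0 − T_b)
T_b = (25.2·14.9 − 10.5·26.0) / (25.2 − 10.5) = 102.48 / 14.7 = 6.971 °C ≈ 7.0 °C.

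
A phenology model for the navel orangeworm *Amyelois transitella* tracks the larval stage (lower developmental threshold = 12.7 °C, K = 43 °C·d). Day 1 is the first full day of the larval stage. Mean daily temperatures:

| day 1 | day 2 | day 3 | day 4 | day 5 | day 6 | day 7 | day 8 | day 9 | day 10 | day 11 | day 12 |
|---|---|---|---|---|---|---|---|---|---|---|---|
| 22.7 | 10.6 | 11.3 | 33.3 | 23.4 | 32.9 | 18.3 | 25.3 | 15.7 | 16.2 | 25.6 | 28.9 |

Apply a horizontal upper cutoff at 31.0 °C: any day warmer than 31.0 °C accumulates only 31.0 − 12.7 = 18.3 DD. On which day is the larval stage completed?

day 6

Daily DD above 12.7 °C (capped at 18.3): 10.0, 0.0, 0.0, 18.3, 10.7, 18.3, 5.6, 12.6, 3.0, 3.5, 12.9, 16.2.
Cumulative: 10.0, 10.0, 10.0, 28.3, 39.0, 57.3, 62.9, 75.5, 78.5, 82.0, 94.9, 111.1.
The total first reaches 43 DD on day 6.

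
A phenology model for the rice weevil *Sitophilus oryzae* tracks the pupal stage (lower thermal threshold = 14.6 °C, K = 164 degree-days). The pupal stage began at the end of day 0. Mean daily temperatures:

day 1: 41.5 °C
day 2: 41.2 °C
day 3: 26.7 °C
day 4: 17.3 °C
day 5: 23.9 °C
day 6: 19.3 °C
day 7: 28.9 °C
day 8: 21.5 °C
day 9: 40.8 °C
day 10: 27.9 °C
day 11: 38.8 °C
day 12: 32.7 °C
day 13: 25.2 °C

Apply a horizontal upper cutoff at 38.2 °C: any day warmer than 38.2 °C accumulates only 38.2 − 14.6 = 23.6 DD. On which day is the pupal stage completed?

Daily DD above 14.6 °C (capped at 23.6): 23.6, 23.6, 12.1, 2.7, 9.3, 4.7, 14.3, 6.9, 23.6, 13.3, 23.6, 18.1, 10.6.
Cumulative: 23.6, 47.2, 59.3, 62.0, 71.3, 76.0, 90.3, 97.2, 120.8, 134.1, 157.7, 175.8, 186.4.
The total first reaches 164 DD on day 12.

day 12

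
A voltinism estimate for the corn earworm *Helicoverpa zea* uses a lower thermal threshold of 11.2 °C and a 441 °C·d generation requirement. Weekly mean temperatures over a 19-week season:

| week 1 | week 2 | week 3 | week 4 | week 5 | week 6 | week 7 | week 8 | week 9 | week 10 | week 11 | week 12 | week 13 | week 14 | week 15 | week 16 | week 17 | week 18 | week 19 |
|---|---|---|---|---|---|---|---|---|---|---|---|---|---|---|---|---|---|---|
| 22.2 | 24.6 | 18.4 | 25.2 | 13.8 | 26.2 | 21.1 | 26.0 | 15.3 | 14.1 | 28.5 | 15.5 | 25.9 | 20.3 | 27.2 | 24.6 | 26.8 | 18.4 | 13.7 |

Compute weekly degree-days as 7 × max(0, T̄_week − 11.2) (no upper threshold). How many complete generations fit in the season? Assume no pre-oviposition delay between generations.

Weekly DD (7 × max(0, T̄ − 11.2)): 77.0, 93.8, 50.4, 98.0, 18.2, 105.0, 69.3, 103.6, 28.7, 20.3, 121.1, 30.1, 102.9, 63.7, 112.0, 93.8, 109.2, 50.4, 17.5.
Season total = 1365.0 DD.
Complete generations = ⌊1365.0 / 441⌋ = 3.

3 generations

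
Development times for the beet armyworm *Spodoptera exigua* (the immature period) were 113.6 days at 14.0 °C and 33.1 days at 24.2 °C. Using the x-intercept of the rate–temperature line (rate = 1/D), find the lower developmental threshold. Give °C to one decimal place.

9.8 °C

Equal thermal constants: D₁(T₁ − T_b) = D₂(T₂ − T_b).
113.6·(14.0 − T_b) = 33.1·(24.2 − T_b)
T_b = (113.6·14.0 − 33.1·24.2) / (113.6 − 33.1) = 789.38 / 80.5 = 9.806 °C ≈ 9.8 °C.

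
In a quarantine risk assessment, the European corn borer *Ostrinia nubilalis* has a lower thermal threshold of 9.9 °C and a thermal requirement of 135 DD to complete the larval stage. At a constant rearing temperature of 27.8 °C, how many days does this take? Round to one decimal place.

Daily accumulation = 27.8 − 9.9 = 17.9 DD/day.
Duration = 135 / 17.9 = 7.542 ≈ 7.5 days.

7.5 days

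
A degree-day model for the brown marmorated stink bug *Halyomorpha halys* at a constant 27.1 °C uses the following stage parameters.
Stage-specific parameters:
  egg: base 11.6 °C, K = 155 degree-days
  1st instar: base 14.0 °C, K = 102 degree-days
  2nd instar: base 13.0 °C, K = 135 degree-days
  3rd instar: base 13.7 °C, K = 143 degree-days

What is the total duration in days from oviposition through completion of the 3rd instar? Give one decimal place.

38.0 days

egg: 155 / (27.1 − 11.6) = 155 / 15.5 = 10.000 d.
1st instar: 102 / (27.1 − 14.0) = 102 / 13.1 = 7.786 d.
2nd instar: 135 / (27.1 − 13.0) = 135 / 14.1 = 9.574 d.
3rd instar: 143 / (27.1 − 13.7) = 143 / 13.4 = 10.672 d.
Sum = 38.032 ≈ 38.0 days.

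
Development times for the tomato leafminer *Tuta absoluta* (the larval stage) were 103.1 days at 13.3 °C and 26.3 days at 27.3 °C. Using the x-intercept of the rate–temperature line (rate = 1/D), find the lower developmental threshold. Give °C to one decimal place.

Under the model K = D·(T − T_b), so D₁·(T₁ − T_b) = D₂·(T₂ − T_b).
103.1·(13.3 − T_b) = 26.3·(27.3 − T_b)
T_b = (103.1·13.3 − 26.3·27.3) / (103.1 − 26.3) = 653.24 / 76.8 = 8.506 °C ≈ 8.5 °C.

8.5 °C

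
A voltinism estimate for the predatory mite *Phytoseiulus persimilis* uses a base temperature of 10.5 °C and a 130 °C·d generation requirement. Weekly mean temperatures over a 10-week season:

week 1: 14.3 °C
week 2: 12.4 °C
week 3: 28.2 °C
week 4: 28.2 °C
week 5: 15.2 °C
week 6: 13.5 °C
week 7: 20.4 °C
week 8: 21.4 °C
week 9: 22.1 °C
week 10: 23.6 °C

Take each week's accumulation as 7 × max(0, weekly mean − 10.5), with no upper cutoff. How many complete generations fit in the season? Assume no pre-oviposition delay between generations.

Weekly DD (7 × max(0, T̄ − 10.5)): 26.6, 13.3, 123.9, 123.9, 32.9, 21.0, 69.3, 76.3, 81.2, 91.7.
Season total = 660.1 DD.
Complete generations = ⌊660.1 / 130⌋ = 5.

5 generations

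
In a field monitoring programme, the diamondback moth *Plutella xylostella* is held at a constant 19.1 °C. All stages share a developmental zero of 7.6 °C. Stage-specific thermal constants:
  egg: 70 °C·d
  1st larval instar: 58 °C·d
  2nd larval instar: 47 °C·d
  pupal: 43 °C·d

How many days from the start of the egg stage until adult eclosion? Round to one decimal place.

Daily accumulation at 19.1 °C = 19.1 − 7.6 = 11.5 DD/day.
Total K = 70 + 58 + 47 + 43 = 218 DD.
Total duration = 218 / 11.5 = 18.957 ≈ 19.0 days.

19.0 days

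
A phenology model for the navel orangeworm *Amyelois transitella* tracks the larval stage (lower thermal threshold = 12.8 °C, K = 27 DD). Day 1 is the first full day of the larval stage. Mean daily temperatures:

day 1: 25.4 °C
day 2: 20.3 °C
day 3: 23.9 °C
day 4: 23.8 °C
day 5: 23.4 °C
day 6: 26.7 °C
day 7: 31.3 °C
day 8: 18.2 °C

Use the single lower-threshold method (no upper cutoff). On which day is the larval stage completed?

day 3

Daily DD above 12.8 °C: 12.6, 7.5, 11.1, 11.0, 10.6, 13.9, 18.5, 5.4.
Cumulative: 12.6, 20.1, 31.2, 42.2, 52.8, 66.7, 85.2, 90.6.
The total first reaches 27 DD on day 3.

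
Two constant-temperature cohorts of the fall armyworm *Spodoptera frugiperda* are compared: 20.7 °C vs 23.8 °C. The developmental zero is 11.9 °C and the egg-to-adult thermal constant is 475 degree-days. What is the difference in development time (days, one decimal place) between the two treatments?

14.1 days

At 20.7 °C: 475 / (20.7 − 11.9) = 475 / 8.8 = 53.977 d.
At 23.8 °C: 475 / (23.8 − 11.9) = 475 / 11.9 = 39.916 d.
Difference = |53.977 − 39.916| = 14.061 ≈ 14.1 days.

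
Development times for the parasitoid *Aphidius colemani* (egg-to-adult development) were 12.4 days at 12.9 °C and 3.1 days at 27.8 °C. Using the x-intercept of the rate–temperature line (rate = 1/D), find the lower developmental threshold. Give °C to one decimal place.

7.9 °C

Linear rate model ⇒ the product D·(T − T_b) is constant across temperatures.
12.4·(12.9 − T_b) = 3.1·(27.8 − T_b)
T_b = (12.4·12.9 − 3.1·27.8) / (12.4 − 3.1) = 73.78 / 9.3 = 7.933 °C ≈ 7.9 °C.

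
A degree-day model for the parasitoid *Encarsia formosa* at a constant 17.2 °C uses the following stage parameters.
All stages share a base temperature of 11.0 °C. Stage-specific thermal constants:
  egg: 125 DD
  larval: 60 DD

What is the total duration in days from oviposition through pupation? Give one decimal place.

29.8 days

Daily accumulation at 17.2 °C = 17.2 − 11.0 = 6.2 DD/day.
Total K = 125 + 60 = 185 DD.
Total duration = 185 / 6.2 = 29.839 ≈ 29.8 days.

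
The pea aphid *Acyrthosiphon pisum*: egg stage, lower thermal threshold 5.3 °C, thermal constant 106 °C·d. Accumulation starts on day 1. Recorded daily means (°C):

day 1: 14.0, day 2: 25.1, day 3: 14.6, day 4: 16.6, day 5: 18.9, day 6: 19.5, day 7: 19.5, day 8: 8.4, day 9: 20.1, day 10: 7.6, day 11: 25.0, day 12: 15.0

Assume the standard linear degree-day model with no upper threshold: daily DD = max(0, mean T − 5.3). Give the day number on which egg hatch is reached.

day 9

Daily DD above 5.3 °C: 8.7, 19.8, 9.3, 11.3, 13.6, 14.2, 14.2, 3.1, 14.8, 2.3, 19.7, 9.7.
Cumulative: 8.7, 28.5, 37.8, 49.1, 62.7, 76.9, 91.1, 94.2, 109.0, 111.3, 131.0, 140.7.
The total first reaches 106 DD on day 9.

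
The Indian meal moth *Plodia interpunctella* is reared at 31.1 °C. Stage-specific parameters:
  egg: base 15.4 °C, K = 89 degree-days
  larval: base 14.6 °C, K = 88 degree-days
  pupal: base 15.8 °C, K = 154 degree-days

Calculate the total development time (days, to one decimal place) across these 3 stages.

21.1 days

egg: 89 / (31.1 − 15.4) = 89 / 15.7 = 5.669 d.
larval: 88 / (31.1 − 14.6) = 88 / 16.5 = 5.333 d.
pupal: 154 / (31.1 − 15.8) = 154 / 15.3 = 10.065 d.
Sum = 21.067 ≈ 21.1 days.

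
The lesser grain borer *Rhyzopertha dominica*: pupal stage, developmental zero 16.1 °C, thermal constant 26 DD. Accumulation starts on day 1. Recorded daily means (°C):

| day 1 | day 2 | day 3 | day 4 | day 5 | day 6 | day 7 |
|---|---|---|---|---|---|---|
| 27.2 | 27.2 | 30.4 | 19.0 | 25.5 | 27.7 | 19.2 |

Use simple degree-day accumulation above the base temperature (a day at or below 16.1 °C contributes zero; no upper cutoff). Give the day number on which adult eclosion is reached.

Daily DD above 16.1 °C: 11.1, 11.1, 14.3, 2.9, 9.4, 11.6, 3.1.
Cumulative: 11.1, 22.2, 36.5, 39.4, 48.8, 60.4, 63.5.
The total first reaches 26 DD on day 3.

day 3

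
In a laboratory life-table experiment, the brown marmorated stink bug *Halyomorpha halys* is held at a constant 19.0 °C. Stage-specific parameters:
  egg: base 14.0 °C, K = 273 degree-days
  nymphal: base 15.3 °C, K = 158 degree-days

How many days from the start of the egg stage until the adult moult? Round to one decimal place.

egg: 273 / (19.0 − 14.0) = 273 / 5.0 = 54.600 d.
nymphal: 158 / (19.0 − 15.3) = 158 / 3.7 = 42.703 d.
Sum = 97.303 ≈ 97.3 days.

97.3 days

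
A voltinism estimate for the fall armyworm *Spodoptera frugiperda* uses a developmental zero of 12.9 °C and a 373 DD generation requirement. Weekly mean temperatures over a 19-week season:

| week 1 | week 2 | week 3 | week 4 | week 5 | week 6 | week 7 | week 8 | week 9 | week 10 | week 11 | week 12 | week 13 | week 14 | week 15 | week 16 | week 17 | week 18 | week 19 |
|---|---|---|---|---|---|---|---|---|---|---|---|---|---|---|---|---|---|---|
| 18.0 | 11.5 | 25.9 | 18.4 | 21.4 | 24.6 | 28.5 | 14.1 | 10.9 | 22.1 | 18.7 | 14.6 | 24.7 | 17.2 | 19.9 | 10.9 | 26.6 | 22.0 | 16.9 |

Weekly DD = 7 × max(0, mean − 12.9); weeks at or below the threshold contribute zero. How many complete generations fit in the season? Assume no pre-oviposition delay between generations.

2 generations

Weekly DD (7 × max(0, T̄ − 12.9)): 35.7, 0.0, 91.0, 38.5, 59.5, 81.9, 109.2, 8.4, 0.0, 64.4, 40.6, 11.9, 82.6, 30.1, 49.0, 0.0, 95.9, 63.7, 28.0.
Season total = 890.4 DD.
Complete generations = ⌊890.4 / 373⌋ = 2.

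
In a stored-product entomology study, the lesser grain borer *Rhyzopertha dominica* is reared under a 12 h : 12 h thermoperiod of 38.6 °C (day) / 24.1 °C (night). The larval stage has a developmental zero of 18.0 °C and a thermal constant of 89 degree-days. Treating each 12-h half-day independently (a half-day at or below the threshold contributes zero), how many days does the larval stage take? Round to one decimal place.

Day half: max(0, 38.6 − 18.0) × 0.5 = 20.6 × 0.5 = 10.30 DD.
Night half: max(0, 24.1 − 18.0) × 0.5 = 6.1 × 0.5 = 3.05 DD.
Per 24 h: 13.35 DD/day.
Duration = 89 / 13.35 = 6.667 ≈ 6.7 days.

6.7 days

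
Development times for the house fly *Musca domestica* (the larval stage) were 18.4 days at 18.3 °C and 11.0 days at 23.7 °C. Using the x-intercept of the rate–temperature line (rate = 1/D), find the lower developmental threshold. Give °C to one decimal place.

Linear rate model ⇒ the product D·(T − T_b) is constant across temperatures.
18.4·(18.3 − T_b) = 11.0·(23.7 − T_b)
T_b = (18.4·18.3 − 11.0·23.7) / (18.4 − 11.0) = 76.02 / 7.4 = 10.273 °C ≈ 10.3 °C.

10.3 °C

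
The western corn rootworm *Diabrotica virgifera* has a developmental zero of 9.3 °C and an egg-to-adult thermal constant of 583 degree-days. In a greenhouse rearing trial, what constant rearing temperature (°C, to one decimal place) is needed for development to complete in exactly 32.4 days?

27.3 °C

Required daily accumulation = 583 / 32.4 = 17.994 DD/day.
T = T_base + 17.994 = 9.3 + 17.994 = 27.294 ≈ 27.3 °C.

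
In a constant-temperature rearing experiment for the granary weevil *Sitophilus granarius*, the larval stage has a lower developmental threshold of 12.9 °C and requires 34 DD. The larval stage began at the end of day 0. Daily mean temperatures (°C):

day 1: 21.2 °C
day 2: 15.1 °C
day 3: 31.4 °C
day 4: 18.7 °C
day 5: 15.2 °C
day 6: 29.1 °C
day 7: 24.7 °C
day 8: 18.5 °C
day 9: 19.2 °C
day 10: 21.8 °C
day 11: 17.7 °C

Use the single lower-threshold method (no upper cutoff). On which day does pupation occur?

Daily DD above 12.9 °C: 8.3, 2.2, 18.5, 5.8, 2.3, 16.2, 11.8, 5.6, 6.3, 8.9, 4.8.
Cumulative: 8.3, 10.5, 29.0, 34.8, 37.1, 53.3, 65.1, 70.7, 77.0, 85.9, 90.7.
The total first reaches 34 DD on day 4.

day 4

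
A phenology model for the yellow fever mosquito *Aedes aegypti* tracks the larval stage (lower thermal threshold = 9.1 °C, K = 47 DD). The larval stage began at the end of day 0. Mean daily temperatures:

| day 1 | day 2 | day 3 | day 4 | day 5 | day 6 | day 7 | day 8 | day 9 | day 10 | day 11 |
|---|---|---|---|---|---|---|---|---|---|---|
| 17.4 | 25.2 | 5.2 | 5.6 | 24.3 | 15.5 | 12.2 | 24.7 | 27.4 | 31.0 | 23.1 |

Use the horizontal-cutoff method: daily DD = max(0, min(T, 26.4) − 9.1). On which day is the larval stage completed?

Daily DD above 9.1 °C (capped at 17.3): 8.3, 16.1, 0.0, 0.0, 15.2, 6.4, 3.1, 15.6, 17.3, 17.3, 14.0.
Cumulative: 8.3, 24.4, 24.4, 24.4, 39.6, 46.0, 49.1, 64.7, 82.0, 99.3, 113.3.
The total first reaches 47 DD on day 7.

day 7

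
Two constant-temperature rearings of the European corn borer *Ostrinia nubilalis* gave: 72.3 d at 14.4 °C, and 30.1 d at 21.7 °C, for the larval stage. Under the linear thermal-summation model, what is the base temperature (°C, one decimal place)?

9.2 °C

Under the model K = D·(T − T_b), so D₁·(T₁ − T_b) = D₂·(T₂ − T_b).
72.3·(14.4 − T_b) = 30.1·(21.7 − T_b)
T_b = (72.3·14.4 − 30.1·21.7) / (72.3 − 30.1) = 387.95 / 42.2 = 9.193 °C ≈ 9.2 °C.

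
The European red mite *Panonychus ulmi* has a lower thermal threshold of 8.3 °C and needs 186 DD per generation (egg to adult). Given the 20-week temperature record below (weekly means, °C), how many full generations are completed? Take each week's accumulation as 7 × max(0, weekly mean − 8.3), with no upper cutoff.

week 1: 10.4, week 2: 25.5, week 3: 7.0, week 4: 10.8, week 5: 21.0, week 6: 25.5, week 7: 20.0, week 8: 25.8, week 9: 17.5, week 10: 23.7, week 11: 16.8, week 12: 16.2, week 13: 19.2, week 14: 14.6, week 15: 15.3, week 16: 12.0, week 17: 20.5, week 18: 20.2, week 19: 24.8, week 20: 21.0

7 generations

Weekly DD (7 × max(0, T̄ − 8.3)): 14.7, 120.4, 0.0, 17.5, 88.9, 120.4, 81.9, 122.5, 64.4, 107.8, 59.5, 55.3, 76.3, 44.1, 49.0, 25.9, 85.4, 83.3, 115.5, 88.9.
Season total = 1421.7 DD.
Complete generations = ⌊1421.7 / 186⌋ = 7.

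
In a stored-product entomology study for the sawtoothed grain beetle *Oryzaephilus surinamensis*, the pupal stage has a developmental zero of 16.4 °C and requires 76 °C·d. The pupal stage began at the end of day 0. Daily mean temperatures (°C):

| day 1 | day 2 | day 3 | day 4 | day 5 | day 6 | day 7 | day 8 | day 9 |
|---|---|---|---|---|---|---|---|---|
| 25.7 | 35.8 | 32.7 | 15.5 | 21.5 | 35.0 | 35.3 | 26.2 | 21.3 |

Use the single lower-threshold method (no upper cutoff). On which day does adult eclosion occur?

day 7

Daily DD above 16.4 °C: 9.3, 19.4, 16.3, 0.0, 5.1, 18.6, 18.9, 9.8, 4.9.
Cumulative: 9.3, 28.7, 45.0, 45.0, 50.1, 68.7, 87.6, 97.4, 102.3.
The total first reaches 76 DD on day 7.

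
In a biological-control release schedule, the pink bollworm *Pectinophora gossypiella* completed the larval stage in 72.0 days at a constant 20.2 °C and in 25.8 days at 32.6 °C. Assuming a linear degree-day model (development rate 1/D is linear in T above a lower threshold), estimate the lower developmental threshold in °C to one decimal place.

13.3 °C

Equal thermal constants: D₁(T₁ − T_b) = D₂(T₂ − T_b).
72.0·(20.2 − T_b) = 25.8·(32.6 − T_b)
T_b = (72.0·20.2 − 25.8·32.6) / (72.0 − 25.8) = 613.32 / 46.2 = 13.275 °C ≈ 13.3 °C.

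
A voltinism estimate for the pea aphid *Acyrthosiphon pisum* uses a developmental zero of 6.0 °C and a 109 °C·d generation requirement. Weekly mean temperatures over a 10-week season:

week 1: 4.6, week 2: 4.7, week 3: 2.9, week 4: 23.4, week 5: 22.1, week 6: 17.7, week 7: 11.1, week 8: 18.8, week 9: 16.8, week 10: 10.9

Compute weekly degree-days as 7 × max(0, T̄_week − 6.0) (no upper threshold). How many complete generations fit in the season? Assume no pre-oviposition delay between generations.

Weekly DD (7 × max(0, T̄ − 6.0)): 0.0, 0.0, 0.0, 121.8, 112.7, 81.9, 35.7, 89.6, 75.6, 34.3.
Season total = 551.6 DD.
Complete generations = ⌊551.6 / 109⌋ = 5.

5 generations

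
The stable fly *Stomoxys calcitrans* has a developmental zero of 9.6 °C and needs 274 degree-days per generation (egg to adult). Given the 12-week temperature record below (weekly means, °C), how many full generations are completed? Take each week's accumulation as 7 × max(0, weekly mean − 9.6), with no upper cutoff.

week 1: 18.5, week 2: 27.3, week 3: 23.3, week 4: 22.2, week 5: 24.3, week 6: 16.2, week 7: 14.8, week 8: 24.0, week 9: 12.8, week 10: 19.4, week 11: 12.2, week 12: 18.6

3 generations

Weekly DD (7 × max(0, T̄ − 9.6)): 62.3, 123.9, 95.9, 88.2, 102.9, 46.2, 36.4, 100.8, 22.4, 68.6, 18.2, 63.0.
Season total = 828.8 DD.
Complete generations = ⌊828.8 / 274⌋ = 3.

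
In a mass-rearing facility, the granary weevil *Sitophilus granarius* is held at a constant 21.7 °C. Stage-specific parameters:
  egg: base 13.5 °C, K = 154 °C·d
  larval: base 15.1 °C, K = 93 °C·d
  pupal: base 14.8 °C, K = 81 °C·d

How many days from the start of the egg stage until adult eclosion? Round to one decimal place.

egg: 154 / (21.7 − 13.5) = 154 / 8.2 = 18.780 d.
larval: 93 / (21.7 − 15.1) = 93 / 6.6 = 14.091 d.
pupal: 81 / (21.7 − 14.8) = 81 / 6.9 = 11.739 d.
Sum = 44.611 ≈ 44.6 days.

44.6 days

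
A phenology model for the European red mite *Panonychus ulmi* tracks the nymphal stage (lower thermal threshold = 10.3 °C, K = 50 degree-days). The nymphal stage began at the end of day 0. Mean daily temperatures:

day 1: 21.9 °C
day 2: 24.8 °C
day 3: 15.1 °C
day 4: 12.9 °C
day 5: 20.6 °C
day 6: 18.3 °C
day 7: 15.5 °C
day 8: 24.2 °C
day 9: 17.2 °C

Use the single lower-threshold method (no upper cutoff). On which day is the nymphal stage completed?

Daily DD above 10.3 °C: 11.6, 14.5, 4.8, 2.6, 10.3, 8.0, 5.2, 13.9, 6.9.
Cumulative: 11.6, 26.1, 30.9, 33.5, 43.8, 51.8, 57.0, 70.9, 77.8.
The total first reaches 50 DD on day 6.

day 6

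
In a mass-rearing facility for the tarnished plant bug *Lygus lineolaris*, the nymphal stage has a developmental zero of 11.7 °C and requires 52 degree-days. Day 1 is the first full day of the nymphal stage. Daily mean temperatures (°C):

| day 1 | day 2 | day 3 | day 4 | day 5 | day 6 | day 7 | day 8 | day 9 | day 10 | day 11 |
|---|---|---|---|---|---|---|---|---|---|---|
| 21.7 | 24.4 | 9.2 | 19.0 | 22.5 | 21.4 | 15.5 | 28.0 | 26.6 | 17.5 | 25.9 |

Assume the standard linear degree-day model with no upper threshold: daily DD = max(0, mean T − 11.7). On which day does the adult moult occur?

day 7

Daily DD above 11.7 °C: 10.0, 12.7, 0.0, 7.3, 10.8, 9.7, 3.8, 16.3, 14.9, 5.8, 14.2.
Cumulative: 10.0, 22.7, 22.7, 30.0, 40.8, 50.5, 54.3, 70.6, 85.5, 91.3, 105.5.
The total first reaches 52 DD on day 7.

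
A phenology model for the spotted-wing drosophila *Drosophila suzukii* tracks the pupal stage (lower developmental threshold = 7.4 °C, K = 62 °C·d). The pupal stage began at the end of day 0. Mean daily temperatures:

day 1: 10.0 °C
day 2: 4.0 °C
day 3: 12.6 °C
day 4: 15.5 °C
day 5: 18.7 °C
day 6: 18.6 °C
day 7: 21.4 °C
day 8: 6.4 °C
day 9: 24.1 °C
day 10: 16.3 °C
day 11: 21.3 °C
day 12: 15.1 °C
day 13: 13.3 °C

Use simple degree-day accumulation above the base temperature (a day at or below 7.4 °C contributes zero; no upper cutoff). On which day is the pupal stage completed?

day 9

Daily DD above 7.4 °C: 2.6, 0.0, 5.2, 8.1, 11.3, 11.2, 14.0, 0.0, 16.7, 8.9, 13.9, 7.7, 5.9.
Cumulative: 2.6, 2.6, 7.8, 15.9, 27.2, 38.4, 52.4, 52.4, 69.1, 78.0, 91.9, 99.6, 105.5.
The total first reaches 62 DD on day 9.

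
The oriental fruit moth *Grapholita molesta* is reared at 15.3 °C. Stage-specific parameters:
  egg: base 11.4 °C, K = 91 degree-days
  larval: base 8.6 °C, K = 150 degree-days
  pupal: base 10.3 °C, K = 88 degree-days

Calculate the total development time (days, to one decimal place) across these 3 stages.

egg: 91 / (15.3 − 11.4) = 91 / 3.9 = 23.333 d.
larval: 150 / (15.3 − 8.6) = 150 / 6.7 = 22.388 d.
pupal: 88 / (15.3 − 10.3) = 88 / 5.0 = 17.600 d.
Sum = 63.321 ≈ 63.3 days.

63.3 days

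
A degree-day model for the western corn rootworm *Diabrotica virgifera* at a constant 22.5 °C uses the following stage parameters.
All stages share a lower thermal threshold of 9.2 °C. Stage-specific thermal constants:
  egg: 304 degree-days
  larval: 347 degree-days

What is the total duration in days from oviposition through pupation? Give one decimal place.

Daily accumulation at 22.5 °C = 22.5 − 9.2 = 13.3 DD/day.
Total K = 304 + 347 = 651 DD.
Total duration = 651 / 13.3 = 48.947 ≈ 48.9 days.

48.9 days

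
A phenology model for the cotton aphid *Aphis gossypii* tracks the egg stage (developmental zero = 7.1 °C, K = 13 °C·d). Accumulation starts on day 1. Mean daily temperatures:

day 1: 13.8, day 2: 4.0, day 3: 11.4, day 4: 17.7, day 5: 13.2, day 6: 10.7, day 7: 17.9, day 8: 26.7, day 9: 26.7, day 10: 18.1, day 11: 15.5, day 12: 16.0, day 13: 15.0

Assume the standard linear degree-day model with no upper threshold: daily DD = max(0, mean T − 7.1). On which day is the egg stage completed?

day 4

Daily DD above 7.1 °C: 6.7, 0.0, 4.3, 10.6, 6.1, 3.6, 10.8, 19.6, 19.6, 11.0, 8.4, 8.9, 7.9.
Cumulative: 6.7, 6.7, 11.0, 21.6, 27.7, 31.3, 42.1, 61.7, 81.3, 92.3, 100.7, 109.6, 117.5.
The total first reaches 13 DD on day 4.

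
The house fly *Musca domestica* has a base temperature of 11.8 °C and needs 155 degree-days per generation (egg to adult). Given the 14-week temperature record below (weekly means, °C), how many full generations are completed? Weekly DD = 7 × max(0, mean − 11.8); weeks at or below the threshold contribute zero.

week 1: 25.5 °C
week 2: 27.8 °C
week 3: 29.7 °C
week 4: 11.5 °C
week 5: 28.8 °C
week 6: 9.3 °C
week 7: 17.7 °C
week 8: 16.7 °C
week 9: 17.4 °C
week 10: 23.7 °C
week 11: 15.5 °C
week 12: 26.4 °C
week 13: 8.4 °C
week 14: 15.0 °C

Weekly DD (7 × max(0, T̄ − 11.8)): 95.9, 112.0, 125.3, 0.0, 119.0, 0.0, 41.3, 34.3, 39.2, 83.3, 25.9, 102.2, 0.0, 22.4.
Season total = 800.8 DD.
Complete generations = ⌊800.8 / 155⌋ = 5.

5 generations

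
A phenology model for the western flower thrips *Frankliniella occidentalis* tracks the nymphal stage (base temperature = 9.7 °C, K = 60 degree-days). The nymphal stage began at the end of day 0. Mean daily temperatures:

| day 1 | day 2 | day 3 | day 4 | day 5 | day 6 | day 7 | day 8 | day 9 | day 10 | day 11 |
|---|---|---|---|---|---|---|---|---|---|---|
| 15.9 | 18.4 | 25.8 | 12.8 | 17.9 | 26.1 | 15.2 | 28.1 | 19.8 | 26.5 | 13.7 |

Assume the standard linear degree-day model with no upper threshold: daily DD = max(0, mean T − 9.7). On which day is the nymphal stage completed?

Daily DD above 9.7 °C: 6.2, 8.7, 16.1, 3.1, 8.2, 16.4, 5.5, 18.4, 10.1, 16.8, 4.0.
Cumulative: 6.2, 14.9, 31.0, 34.1, 42.3, 58.7, 64.2, 82.6, 92.7, 109.5, 113.5.
The total first reaches 60 DD on day 7.

day 7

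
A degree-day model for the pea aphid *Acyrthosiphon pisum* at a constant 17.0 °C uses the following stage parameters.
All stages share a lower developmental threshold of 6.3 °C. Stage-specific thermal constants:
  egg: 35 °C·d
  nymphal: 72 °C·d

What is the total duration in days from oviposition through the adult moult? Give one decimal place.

10.0 days

Daily accumulation at 17.0 °C = 17.0 − 6.3 = 10.7 DD/day.
Total K = 35 + 72 = 107 DD.
Total duration = 107 / 10.7 = 10.000 ≈ 10.0 days.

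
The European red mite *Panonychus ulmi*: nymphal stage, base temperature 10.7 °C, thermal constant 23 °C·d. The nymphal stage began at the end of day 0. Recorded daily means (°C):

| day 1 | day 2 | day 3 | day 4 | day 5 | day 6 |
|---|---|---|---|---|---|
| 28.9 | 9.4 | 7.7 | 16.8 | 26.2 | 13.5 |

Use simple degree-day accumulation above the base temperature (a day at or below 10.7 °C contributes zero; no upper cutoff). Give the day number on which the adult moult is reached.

day 4

Daily DD above 10.7 °C: 18.2, 0.0, 0.0, 6.1, 15.5, 2.8.
Cumulative: 18.2, 18.2, 18.2, 24.3, 39.8, 42.6.
The total first reaches 23 DD on day 4.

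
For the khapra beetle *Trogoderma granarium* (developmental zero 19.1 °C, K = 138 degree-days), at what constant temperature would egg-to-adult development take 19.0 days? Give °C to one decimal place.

Required daily accumulation = 138 / 19.0 = 7.263 DD/day.
T = T_base + 7.263 = 19.1 + 7.263 = 26.363 ≈ 26.4 °C.

26.4 °C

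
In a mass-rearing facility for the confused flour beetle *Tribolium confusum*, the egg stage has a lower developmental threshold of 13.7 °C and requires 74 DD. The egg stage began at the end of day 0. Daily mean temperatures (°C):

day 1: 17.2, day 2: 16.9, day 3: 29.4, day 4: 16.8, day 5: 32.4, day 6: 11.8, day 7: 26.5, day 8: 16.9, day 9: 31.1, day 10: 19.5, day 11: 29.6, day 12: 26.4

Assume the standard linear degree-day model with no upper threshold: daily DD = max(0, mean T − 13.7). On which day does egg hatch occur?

day 9

Daily DD above 13.7 °C: 3.5, 3.2, 15.7, 3.1, 18.7, 0.0, 12.8, 3.2, 17.4, 5.8, 15.9, 12.7.
Cumulative: 3.5, 6.7, 22.4, 25.5, 44.2, 44.2, 57.0, 60.2, 77.6, 83.4, 99.3, 112.0.
The total first reaches 74 DD on day 9.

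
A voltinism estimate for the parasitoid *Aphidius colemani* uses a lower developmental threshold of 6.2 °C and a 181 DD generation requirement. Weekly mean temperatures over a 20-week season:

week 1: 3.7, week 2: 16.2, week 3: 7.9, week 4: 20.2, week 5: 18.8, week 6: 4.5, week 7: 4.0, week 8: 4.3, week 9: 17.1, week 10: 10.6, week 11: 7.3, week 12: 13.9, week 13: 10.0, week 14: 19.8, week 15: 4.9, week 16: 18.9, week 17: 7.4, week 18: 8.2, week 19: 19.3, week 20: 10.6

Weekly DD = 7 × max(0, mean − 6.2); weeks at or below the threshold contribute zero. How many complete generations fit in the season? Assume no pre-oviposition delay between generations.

4 generations

Weekly DD (7 × max(0, T̄ − 6.2)): 0.0, 70.0, 11.9, 98.0, 88.2, 0.0, 0.0, 0.0, 76.3, 30.8, 7.7, 53.9, 26.6, 95.2, 0.0, 88.9, 8.4, 14.0, 91.7, 30.8.
Season total = 792.4 DD.
Complete generations = ⌊792.4 / 181⌋ = 4.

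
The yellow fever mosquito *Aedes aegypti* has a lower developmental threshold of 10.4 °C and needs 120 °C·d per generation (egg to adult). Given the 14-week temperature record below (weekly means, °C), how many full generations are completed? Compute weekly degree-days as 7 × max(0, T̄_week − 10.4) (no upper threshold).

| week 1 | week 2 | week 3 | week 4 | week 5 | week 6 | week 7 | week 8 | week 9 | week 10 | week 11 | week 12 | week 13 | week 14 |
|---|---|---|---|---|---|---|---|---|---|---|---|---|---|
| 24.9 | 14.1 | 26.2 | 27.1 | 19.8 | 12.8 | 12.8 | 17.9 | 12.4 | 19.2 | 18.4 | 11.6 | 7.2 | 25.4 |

6 generations

Weekly DD (7 × max(0, T̄ − 10.4)): 101.5, 25.9, 110.6, 116.9, 65.8, 16.8, 16.8, 52.5, 14.0, 61.6, 56.0, 8.4, 0.0, 105.0.
Season total = 751.8 DD.
Complete generations = ⌊751.8 / 120⌋ = 6.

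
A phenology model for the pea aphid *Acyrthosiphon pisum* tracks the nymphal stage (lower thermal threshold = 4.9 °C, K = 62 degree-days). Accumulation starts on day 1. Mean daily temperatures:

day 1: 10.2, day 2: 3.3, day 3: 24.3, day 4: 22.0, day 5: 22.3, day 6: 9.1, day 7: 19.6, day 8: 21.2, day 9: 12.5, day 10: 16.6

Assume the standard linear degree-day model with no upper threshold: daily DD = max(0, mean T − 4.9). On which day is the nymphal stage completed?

day 6

Daily DD above 4.9 °C: 5.3, 0.0, 19.4, 17.1, 17.4, 4.2, 14.7, 16.3, 7.6, 11.7.
Cumulative: 5.3, 5.3, 24.7, 41.8, 59.2, 63.4, 78.1, 94.4, 102.0, 113.7.
The total first reaches 62 DD on day 6.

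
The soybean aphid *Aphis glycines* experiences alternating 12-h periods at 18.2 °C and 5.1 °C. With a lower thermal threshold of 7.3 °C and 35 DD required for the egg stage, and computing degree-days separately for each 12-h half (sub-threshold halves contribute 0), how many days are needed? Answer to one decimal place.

6.4 days

Day half: max(0, 18.2 − 7.3) × 0.5 = 10.9 × 0.5 = 5.45 DD.
Night half: max(0, 5.1 − 7.3) × 0.5 = 0.0 × 0.5 = 0.00 DD.
Per 24 h: 5.45 DD/day.
Duration = 35 / 5.45 = 6.422 ≈ 6.4 days.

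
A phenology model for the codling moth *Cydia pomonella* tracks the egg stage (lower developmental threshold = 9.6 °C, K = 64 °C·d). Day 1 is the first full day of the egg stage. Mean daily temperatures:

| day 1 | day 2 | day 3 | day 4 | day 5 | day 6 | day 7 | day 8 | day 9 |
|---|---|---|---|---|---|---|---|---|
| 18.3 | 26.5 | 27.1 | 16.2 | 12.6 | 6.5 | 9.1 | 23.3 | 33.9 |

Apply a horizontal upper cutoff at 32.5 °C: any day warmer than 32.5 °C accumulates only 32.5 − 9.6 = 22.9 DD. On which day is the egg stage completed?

Daily DD above 9.6 °C (capped at 22.9): 8.7, 16.9, 17.5, 6.6, 3.0, 0.0, 0.0, 13.7, 22.9.
Cumulative: 8.7, 25.6, 43.1, 49.7, 52.7, 52.7, 52.7, 66.4, 89.3.
The total first reaches 64 DD on day 8.

day 8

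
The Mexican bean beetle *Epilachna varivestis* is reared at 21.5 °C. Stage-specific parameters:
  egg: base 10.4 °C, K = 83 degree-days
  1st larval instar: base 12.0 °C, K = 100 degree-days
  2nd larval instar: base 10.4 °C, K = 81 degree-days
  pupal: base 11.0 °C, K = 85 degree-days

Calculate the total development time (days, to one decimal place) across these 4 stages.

33.4 days

egg: 83 / (21.5 − 10.4) = 83 / 11.1 = 7.477 d.
1st larval instar: 100 / (21.5 − 12.0) = 100 / 9.5 = 10.526 d.
2nd larval instar: 81 / (21.5 − 10.4) = 81 / 11.1 = 7.297 d.
pupal: 85 / (21.5 − 11.0) = 85 / 10.5 = 8.095 d.
Sum = 33.396 ≈ 33.4 days.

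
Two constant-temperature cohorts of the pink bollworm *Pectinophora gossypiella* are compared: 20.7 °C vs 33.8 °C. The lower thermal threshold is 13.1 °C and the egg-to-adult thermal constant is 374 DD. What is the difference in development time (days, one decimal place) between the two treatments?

At 20.7 °C: 374 / (20.7 − 13.1) = 374 / 7.6 = 49.211 d.
At 33.8 °C: 374 / (33.8 − 13.1) = 374 / 20.7 = 18.068 d.
Difference = |49.211 − 18.068| = 31.143 ≈ 31.1 days.

31.1 days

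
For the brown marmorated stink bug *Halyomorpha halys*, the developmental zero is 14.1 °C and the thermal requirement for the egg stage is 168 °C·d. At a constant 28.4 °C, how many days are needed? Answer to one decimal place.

11.7 days

Daily accumulation = 28.4 − 14.1 = 14.3 DD/day.
Duration = 168 / 14.3 = 11.748 ≈ 11.7 days.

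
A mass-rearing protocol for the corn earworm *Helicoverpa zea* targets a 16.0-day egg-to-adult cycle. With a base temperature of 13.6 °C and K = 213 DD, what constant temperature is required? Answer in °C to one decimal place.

Required daily accumulation = 213 / 16.0 = 13.312 DD/day.
T = T_base + 13.312 = 13.6 + 13.312 = 26.913 ≈ 26.9 °C.

26.9 °C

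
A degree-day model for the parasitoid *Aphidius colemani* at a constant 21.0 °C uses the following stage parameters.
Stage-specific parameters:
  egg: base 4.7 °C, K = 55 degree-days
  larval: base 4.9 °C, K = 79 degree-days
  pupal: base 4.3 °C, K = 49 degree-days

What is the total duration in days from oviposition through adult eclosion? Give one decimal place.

egg: 55 / (21.0 − 4.7) = 55 / 16.3 = 3.374 d.
larval: 79 / (21.0 − 4.9) = 79 / 16.1 = 4.907 d.
pupal: 49 / (21.0 − 4.3) = 49 / 16.7 = 2.934 d.
Sum = 11.215 ≈ 11.2 days.

11.2 days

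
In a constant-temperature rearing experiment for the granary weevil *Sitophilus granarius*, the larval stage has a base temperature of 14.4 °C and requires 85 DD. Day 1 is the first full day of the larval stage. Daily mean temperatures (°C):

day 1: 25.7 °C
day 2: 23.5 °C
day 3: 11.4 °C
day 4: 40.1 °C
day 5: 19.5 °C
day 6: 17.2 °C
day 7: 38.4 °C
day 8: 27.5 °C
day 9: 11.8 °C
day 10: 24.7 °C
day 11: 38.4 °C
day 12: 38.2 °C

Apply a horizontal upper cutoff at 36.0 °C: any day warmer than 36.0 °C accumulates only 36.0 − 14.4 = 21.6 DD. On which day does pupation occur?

day 10

Daily DD above 14.4 °C (capped at 21.6): 11.3, 9.1, 0.0, 21.6, 5.1, 2.8, 21.6, 13.1, 0.0, 10.3, 21.6, 21.6.
Cumulative: 11.3, 20.4, 20.4, 42.0, 47.1, 49.9, 71.5, 84.6, 84.6, 94.9, 116.5, 138.1.
The total first reaches 85 DD on day 10.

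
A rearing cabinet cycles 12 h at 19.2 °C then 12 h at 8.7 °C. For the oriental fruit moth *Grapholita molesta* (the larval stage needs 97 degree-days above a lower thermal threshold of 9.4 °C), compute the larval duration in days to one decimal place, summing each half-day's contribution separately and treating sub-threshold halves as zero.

Day half: max(0, 19.2 − 9.4) × 0.5 = 9.8 × 0.5 = 4.90 DD.
Night half: max(0, 8.7 − 9.4) × 0.5 = 0.0 × 0.5 = 0.00 DD.
Per 24 h: 4.90 DD/day.
Duration = 97 / 4.90 = 19.796 ≈ 19.8 days.

19.8 days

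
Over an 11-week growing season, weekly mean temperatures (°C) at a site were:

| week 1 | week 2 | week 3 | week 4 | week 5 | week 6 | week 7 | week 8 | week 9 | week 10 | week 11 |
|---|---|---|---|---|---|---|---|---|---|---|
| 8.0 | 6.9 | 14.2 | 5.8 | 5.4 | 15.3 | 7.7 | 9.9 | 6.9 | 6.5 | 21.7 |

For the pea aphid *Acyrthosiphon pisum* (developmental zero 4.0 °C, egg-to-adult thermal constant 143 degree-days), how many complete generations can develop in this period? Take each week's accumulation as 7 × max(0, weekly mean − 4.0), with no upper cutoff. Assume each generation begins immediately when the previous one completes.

3 generations

Weekly DD (7 × max(0, T̄ − 4.0)): 28.0, 20.3, 71.4, 12.6, 9.8, 79.1, 25.9, 41.3, 20.3, 17.5, 123.9.
Season total = 450.1 DD.
Complete generations = ⌊450.1 / 143⌋ = 3.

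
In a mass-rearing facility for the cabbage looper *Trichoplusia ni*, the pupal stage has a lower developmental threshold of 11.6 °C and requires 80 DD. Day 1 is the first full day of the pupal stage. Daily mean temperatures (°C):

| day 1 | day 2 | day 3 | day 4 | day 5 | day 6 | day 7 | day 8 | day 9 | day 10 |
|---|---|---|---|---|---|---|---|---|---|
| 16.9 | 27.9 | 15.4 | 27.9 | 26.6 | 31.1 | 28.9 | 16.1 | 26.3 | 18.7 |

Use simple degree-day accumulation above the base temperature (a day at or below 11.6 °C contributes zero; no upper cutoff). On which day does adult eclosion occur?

day 7

Daily DD above 11.6 °C: 5.3, 16.3, 3.8, 16.3, 15.0, 19.5, 17.3, 4.5, 14.7, 7.1.
Cumulative: 5.3, 21.6, 25.4, 41.7, 56.7, 76.2, 93.5, 98.0, 112.7, 119.8.
The total first reaches 80 DD on day 7.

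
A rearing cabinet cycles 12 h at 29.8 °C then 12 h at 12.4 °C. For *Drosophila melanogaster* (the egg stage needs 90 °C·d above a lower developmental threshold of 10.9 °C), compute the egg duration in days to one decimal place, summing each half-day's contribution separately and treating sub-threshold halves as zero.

Day half: max(0, 29.8 − 10.9) × 0.5 = 18.9 × 0.5 = 9.45 DD.
Night half: max(0, 12.4 − 10.9) × 0.5 = 1.5 × 0.5 = 0.75 DD.
Per 24 h: 10.20 DD/day.
Duration = 90 / 10.20 = 8.824 ≈ 8.8 days.

8.8 days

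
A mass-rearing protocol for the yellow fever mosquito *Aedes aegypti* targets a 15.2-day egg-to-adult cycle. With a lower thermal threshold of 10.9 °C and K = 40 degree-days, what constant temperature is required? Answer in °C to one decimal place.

13.5 °C

Required daily accumulation = 40 / 15.2 = 2.632 DD/day.
T = T_base + 2.632 = 10.9 + 2.632 = 13.532 ≈ 13.5 °C.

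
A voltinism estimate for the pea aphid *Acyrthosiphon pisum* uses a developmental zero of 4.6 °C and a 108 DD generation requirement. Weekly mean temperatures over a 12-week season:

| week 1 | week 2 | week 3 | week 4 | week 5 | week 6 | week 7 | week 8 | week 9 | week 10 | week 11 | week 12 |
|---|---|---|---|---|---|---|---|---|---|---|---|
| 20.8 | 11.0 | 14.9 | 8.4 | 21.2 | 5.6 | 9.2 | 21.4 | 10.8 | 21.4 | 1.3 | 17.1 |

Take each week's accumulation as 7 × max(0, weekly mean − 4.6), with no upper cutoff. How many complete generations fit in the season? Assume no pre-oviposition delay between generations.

7 generations

Weekly DD (7 × max(0, T̄ − 4.6)): 113.4, 44.8, 72.1, 26.6, 116.2, 7.0, 32.2, 117.6, 43.4, 117.6, 0.0, 87.5.
Season total = 778.4 DD.
Complete generations = ⌊778.4 / 108⌋ = 7.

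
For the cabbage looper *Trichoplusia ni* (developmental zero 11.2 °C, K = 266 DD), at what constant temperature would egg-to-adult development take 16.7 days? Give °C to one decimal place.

Required daily accumulation = 266 / 16.7 = 15.928 DD/day.
T = T_base + 15.928 = 11.2 + 15.928 = 27.128 ≈ 27.1 °C.

27.1 °C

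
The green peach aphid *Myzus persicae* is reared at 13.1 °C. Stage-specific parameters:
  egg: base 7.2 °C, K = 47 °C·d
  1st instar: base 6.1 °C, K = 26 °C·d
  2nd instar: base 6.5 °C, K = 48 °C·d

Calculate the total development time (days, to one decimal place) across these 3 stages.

19.0 days

egg: 47 / (13.1 − 7.2) = 47 / 5.9 = 7.966 d.
1st instar: 26 / (13.1 − 6.1) = 26 / 7.0 = 3.714 d.
2nd instar: 48 / (13.1 − 6.5) = 48 / 6.6 = 7.273 d.
Sum = 18.953 ≈ 19.0 days.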